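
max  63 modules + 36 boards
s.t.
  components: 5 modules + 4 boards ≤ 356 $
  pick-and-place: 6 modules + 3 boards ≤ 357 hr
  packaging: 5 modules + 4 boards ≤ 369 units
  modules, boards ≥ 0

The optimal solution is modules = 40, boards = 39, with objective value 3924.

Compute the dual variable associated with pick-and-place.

8

Check each constraint at x*: components 356/356 (tight); pick-and-place 357/357 (tight); packaging 356/369 (slack 13).
Slack constraints have shadow price 0 (complementary slackness).
The binding rows give the dual system: 5·y_components + 6·y_pick-and-place = 63 and 4·y_components + 3·y_pick-and-place = 36.
Solving: y_components = 3, y_pick-and-place = 8.
Shadow price of pick-and-place = 8.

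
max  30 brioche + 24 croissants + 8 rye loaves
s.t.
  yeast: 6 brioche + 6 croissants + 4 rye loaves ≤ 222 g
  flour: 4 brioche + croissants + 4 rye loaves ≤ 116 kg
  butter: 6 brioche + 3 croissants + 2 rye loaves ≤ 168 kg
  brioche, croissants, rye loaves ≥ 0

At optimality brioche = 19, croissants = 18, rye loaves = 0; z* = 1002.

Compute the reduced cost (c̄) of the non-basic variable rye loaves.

Binding: yeast and butter. Non-binding: flour (22 unused).
By complementary slackness, y = 0 for the non-binding constraint.
Dual feasibility on the basic columns requires 6·y_yeast + 6·y_butter = 30, 6·y_yeast + 3·y_butter = 24.
This yields shadow prices y_yeast = 3, y_butter = 2.
Reduced cost of rye loaves: c₃ − yᵀa₃ = 8 − (3·4 + 2·2) = 8 − 16 = -8.

-8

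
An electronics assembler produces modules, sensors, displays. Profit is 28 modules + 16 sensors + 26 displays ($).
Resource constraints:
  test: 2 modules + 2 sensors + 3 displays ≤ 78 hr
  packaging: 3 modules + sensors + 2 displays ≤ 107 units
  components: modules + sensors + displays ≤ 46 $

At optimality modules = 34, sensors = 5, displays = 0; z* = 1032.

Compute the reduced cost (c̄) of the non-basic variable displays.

-1

Binding: test and packaging. Non-binding: components (7 unused).
By complementary slackness, y = 0 for the non-binding constraint.
The binding rows give the dual system: 2·y_test + 3·y_packaging = 28 and 2·y_test + 1·y_packaging = 16.
→ y_test = 5 and y_packaging = 6.
Reduced cost of displays: c₃ − yᵀa₃ = 26 − (5·3 + 6·2) = 26 − 27 = -1.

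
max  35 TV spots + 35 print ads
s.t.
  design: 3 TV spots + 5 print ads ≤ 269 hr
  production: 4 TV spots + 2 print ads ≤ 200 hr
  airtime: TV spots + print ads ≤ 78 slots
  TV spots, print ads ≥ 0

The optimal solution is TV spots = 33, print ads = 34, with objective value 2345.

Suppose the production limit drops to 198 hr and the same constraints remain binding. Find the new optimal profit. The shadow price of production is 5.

Δb = -2, so new z* = 2345 + (5)·(-2) = 2345 − 10 = 2335.

2335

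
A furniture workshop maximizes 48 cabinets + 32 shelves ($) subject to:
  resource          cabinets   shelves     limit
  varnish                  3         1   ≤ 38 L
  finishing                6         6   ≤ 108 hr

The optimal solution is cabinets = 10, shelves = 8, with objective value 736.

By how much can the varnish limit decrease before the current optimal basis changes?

Binding constraints: varnish, finishing. The basis is B = [[3,1],[6,6]] with det 12.
Per unit decrease in varnish, x* moves by d = (-0.5, 0.5).
The basis stays optimal until cabinets reaches 0; allowable decrease = 20 L.

20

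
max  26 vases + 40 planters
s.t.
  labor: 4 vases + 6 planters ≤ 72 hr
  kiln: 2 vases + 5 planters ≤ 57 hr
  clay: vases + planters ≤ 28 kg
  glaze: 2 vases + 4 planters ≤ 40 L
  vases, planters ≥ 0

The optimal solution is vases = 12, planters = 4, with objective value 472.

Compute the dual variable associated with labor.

Binding: labor and glaze. Non-binding: kiln (13 unused), clay (12 unused).
Since kiln, clay are not tight, their duals are 0.
Dual feasibility on the basic columns requires 4·y_labor + 2·y_glaze = 26, 6·y_labor + 4·y_glaze = 40.
→ y_labor = 6 and y_glaze = 1.
Shadow price of labor = 6.

6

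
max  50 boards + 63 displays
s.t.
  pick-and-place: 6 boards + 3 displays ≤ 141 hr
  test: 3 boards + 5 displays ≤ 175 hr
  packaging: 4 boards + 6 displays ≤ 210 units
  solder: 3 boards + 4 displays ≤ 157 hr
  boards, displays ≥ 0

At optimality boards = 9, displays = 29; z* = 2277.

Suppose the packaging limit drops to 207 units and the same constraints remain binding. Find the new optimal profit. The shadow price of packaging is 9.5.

2248.5

Δb = -3, so new z* = 2277 + (9.5)·(-3) = 2277 − 28.5 = 2248.5.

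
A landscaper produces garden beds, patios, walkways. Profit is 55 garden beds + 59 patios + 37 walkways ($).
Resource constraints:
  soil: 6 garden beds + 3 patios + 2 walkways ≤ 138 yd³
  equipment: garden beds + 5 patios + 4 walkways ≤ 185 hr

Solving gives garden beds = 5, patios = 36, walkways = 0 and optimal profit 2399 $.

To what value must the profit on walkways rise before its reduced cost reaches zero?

At the optimum: soil uses 138 of 138 (binding); equipment uses 185 of 185 (binding).
From A_Bᵀ y = c: 6·y_soil + 1·y_equipment = 55; 3·y_soil + 5·y_equipment = 59.
→ y_soil = 8 and y_equipment = 7.
walkways enters the basis when its profit ≥ yᵀa₃ = 8·2 + 7·4 = 44.

44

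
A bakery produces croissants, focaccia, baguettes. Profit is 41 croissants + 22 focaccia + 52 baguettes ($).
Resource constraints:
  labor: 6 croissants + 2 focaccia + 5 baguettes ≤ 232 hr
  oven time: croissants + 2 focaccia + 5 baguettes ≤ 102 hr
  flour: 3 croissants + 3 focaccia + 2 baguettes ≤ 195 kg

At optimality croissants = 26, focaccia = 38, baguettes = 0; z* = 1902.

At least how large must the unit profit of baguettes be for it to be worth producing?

55

At the optimum: labor uses 232 of 232 (binding); oven time uses 102 of 102 (binding); flour uses 192 of 195 (slack = 3).
Slack constraints have shadow price 0 (complementary slackness).
Dual feasibility on the basic columns requires 6·y_labor + 1·y_oven time = 41, 2·y_labor + 2·y_oven time = 22.
This yields shadow prices y_labor = 6, y_oven time = 5.
baguettes enters the basis when its profit ≥ yᵀa₃ = 6·5 + 5·5 = 55.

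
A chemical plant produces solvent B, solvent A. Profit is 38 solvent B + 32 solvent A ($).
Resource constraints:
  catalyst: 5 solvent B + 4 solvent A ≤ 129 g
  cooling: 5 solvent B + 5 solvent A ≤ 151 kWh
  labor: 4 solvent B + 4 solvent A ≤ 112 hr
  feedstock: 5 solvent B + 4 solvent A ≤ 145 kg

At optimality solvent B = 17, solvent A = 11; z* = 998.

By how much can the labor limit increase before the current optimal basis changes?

Binding constraints: catalyst, labor. The basis is B = [[5,4],[4,4]] with det 4.
Per unit increase in labor, x* moves by d = (-1, 1.25).
The basis stays optimal until cooling becomes binding; allowable increase = 8.8 hr.

8.8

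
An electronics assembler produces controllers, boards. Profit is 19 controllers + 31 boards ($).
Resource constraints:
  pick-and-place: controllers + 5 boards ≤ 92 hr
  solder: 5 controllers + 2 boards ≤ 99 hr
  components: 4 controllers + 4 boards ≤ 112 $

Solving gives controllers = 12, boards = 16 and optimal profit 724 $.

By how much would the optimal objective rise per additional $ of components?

Check each constraint at x*: pick-and-place 92/92 (tight); solder 92/99 (slack 7); components 112/112 (tight).
Since solder is not tight, its dual is 0.
The binding rows give the dual system: 1·y_pick-and-place + 4·y_components = 19 and 5·y_pick-and-place + 4·y_components = 31.
This yields shadow prices y_pick-and-place = 3, y_components = 4.
Shadow price of components = 4.

4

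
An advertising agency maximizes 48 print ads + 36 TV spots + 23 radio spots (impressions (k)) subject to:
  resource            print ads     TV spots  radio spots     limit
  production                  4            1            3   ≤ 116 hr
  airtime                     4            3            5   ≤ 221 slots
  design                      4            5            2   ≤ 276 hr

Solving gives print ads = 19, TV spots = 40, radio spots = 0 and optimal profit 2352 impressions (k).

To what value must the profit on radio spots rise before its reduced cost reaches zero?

Binding: production and design. Non-binding: airtime (25 unused).
By complementary slackness, y = 0 for the non-binding constraint.
From A_Bᵀ y = c: 4·y_production + 4·y_design = 48; 1·y_production + 5·y_design = 36.
This yields shadow prices y_production = 6, y_design = 6.
radio spots enters the basis when its profit ≥ yᵀa₃ = 6·3 + 6·2 = 30.

30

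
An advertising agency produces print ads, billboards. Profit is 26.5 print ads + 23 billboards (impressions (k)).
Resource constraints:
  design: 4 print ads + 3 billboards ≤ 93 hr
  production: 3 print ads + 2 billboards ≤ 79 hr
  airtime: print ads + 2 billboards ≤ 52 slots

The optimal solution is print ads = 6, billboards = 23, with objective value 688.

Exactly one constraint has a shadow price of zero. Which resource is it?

production

design: 93/93 (binding)
production: 64/79 (slack 15)
airtime: 52/52 (binding)
By complementary slackness, a constraint with positive slack has shadow price 0 → production.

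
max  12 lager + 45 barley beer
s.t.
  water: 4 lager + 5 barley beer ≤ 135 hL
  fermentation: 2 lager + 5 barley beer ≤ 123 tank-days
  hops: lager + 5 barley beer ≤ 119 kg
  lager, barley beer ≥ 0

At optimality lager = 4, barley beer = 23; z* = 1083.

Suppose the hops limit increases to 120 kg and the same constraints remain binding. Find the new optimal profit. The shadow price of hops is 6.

1089

Δb = 1, so new z* = 1083 + (6)·(1) = 1083 + 6 = 1089.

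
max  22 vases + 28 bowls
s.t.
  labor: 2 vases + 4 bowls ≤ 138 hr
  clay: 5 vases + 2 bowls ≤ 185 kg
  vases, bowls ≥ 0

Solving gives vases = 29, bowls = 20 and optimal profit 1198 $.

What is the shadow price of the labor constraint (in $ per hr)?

6

Both labor and clay are binding at x*.
Dual feasibility on the basic columns requires 2·y_labor + 5·y_clay = 22, 4·y_labor + 2·y_clay = 28.
→ y_labor = 6 and y_clay = 2.
Shadow price of labor = 6.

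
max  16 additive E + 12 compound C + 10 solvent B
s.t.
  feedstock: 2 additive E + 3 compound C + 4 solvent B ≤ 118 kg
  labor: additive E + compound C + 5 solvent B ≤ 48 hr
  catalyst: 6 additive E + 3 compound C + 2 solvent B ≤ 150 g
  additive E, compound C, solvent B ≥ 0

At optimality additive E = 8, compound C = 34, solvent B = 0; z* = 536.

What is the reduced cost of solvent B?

Binding: feedstock and catalyst. Non-binding: labor (6 unused).
Since labor is not tight, its dual is 0.
The binding rows give the dual system: 2·y_feedstock + 6·y_catalyst = 16 and 3·y_feedstock + 3·y_catalyst = 12.
→ y_feedstock = 2 and y_catalyst = 2.
Reduced cost of solvent B: c₃ − yᵀa₃ = 10 − (2·4 + 2·2) = 10 − 12 = -2.

-2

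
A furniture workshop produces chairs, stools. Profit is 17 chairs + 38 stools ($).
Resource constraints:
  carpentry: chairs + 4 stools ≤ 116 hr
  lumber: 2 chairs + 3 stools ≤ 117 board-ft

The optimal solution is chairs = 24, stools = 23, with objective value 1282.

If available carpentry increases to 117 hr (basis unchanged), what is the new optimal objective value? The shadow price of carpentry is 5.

Δb = 1, so new z* = 1282 + (5)·(1) = 1282 + 5 = 1287.

1287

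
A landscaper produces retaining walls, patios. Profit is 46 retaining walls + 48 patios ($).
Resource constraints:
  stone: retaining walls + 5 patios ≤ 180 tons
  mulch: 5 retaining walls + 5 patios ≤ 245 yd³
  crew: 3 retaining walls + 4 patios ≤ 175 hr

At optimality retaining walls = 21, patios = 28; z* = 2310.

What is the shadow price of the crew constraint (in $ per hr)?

Binding: mulch and crew. Non-binding: stone (19 unused).
Slack constraints have shadow price 0 (complementary slackness).
The binding rows give the dual system: 5·y_mulch + 3·y_crew = 46 and 5·y_mulch + 4·y_crew = 48.
→ y_mulch = 8 and y_crew = 2.
Shadow price of crew = 2.

2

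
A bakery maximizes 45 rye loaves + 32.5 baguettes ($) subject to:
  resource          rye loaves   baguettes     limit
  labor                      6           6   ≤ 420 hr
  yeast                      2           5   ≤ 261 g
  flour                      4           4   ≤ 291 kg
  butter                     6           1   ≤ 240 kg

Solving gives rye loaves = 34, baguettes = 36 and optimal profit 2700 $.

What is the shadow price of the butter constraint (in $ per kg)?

Binding: labor and butter. Non-binding: yeast (13 unused), flour (11 unused).
Since yeast, flour are not tight, their duals are 0.
From A_Bᵀ y = c: 6·y_labor + 6·y_butter = 45; 6·y_labor + 1·y_butter = 32.5.
Solving: y_labor = 5, y_butter = 2.5.
Shadow price of butter = 2.5.

2.5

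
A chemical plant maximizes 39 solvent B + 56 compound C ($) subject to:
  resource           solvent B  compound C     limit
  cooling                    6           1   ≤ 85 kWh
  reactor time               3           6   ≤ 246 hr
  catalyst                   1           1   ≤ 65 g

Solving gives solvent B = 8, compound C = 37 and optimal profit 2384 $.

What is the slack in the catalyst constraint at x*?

catalyst used = 1·8 + 1·37 = 45; slack = 65 − 45 = 20.

20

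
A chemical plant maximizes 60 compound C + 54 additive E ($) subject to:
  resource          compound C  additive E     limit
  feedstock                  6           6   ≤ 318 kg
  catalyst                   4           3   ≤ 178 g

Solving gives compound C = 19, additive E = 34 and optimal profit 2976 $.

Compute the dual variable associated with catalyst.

6

At the optimum: feedstock uses 318 of 318 (binding); catalyst uses 178 of 178 (binding).
The binding rows give the dual system: 6·y_feedstock + 4·y_catalyst = 60 and 6·y_feedstock + 3·y_catalyst = 54.
Solving: y_feedstock = 6, y_catalyst = 6.
Shadow price of catalyst = 6.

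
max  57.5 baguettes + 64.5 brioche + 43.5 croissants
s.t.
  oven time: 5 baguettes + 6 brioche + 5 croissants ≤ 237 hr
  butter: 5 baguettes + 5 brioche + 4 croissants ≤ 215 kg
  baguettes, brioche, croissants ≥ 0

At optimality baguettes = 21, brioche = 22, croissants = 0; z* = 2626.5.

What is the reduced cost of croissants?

Both oven time and butter are binding at x*.
Dual feasibility on the basic columns requires 5·y_oven time + 5·y_butter = 57.5, 6·y_oven time + 5·y_butter = 64.5.
Solving: y_oven time = 7, y_butter = 4.5.
Reduced cost of croissants: c₃ − yᵀa₃ = 43.5 − (7·5 + 4.5·4) = 43.5 − 53 = -9.5.

-9.5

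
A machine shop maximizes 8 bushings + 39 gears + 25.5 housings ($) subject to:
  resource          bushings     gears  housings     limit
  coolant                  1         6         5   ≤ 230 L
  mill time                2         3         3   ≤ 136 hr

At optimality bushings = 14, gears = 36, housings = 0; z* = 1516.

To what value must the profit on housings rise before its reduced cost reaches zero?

33

At the optimum: coolant uses 230 of 230 (binding); mill time uses 136 of 136 (binding).
Dual feasibility on the basic columns requires 1·y_coolant + 2·y_mill time = 8, 6·y_coolant + 3·y_mill time = 39.
This yields shadow prices y_coolant = 6, y_mill time = 1.
housings enters the basis when its profit ≥ yᵀa₃ = 6·5 + 1·3 = 33.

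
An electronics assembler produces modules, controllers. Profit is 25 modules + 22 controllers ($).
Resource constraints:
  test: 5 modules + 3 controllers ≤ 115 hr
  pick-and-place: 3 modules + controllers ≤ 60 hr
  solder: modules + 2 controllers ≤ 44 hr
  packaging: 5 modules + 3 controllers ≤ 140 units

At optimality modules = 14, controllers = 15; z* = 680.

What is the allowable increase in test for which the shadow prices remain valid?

4.2

Binding constraints: test, solder. The basis is B = [[5,3],[1,2]] with det 7.
Per unit increase in test, x* moves by d = (0.2857, -0.1429).
The basis stays optimal until pick-and-place becomes binding; allowable increase = 4.2 hr.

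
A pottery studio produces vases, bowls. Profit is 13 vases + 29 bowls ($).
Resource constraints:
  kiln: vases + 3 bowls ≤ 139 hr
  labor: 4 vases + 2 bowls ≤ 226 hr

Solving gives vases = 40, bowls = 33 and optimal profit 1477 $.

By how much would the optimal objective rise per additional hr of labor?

Check each constraint at x*: kiln 139/139 (tight); labor 226/226 (tight).
From A_Bᵀ y = c: 1·y_kiln + 4·y_labor = 13; 3·y_kiln + 2·y_labor = 29.
→ y_kiln = 9 and y_labor = 1.
Shadow price of labor = 1.

1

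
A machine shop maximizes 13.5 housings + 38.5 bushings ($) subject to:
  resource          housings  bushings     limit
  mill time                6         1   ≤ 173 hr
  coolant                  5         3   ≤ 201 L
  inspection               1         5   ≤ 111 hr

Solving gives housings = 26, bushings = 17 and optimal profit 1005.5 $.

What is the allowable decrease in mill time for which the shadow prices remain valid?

Binding constraints: mill time, inspection. The basis is B = [[6,1],[1,5]] with det 29.
Per unit decrease in mill time, x* moves by d = (-0.1724, 0.0345).
The basis stays optimal until housings reaches 0; allowable decrease = 150.8 hr.

150.8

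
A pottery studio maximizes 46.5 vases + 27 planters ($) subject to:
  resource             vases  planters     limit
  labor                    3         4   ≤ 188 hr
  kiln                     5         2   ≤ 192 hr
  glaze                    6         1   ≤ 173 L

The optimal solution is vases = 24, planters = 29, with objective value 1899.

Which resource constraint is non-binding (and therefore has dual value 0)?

kiln

labor: 188/188 (binding)
kiln: 178/192 (slack 14)
glaze: 173/173 (binding)
By complementary slackness, a constraint with positive slack has shadow price 0 → kiln.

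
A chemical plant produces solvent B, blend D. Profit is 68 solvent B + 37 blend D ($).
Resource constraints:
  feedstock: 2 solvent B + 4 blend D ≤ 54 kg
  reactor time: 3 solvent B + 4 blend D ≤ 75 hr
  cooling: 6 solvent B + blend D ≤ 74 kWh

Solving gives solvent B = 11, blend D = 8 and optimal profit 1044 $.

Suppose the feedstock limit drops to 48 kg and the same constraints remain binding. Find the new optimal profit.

Binding: feedstock and cooling. Non-binding: reactor time (10 unused).
By complementary slackness, y = 0 for the non-binding constraint.
The binding rows give the dual system: 2·y_feedstock + 6·y_cooling = 68 and 4·y_feedstock + 1·y_cooling = 37.
→ y_feedstock = 7 and y_cooling = 9.
Δz = y_feedstock·Δb = 7 × (-6) = -42, so new z* = 1044 − 42 = 1002.

1002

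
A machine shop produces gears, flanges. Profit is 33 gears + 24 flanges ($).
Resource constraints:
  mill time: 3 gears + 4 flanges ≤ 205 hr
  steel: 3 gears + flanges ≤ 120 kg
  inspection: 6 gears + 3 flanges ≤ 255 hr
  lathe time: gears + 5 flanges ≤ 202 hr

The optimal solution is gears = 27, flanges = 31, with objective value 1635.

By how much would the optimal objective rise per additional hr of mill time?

At the optimum: mill time uses 205 of 205 (binding); steel uses 112 of 120 (slack = 8); inspection uses 255 of 255 (binding); lathe time uses 182 of 202 (slack = 20).
Slack constraints have shadow price 0 (complementary slackness).
Dual feasibility on the basic columns requires 3·y_mill time + 6·y_inspection = 33, 4·y_mill time + 3·y_inspection = 24.
Solving: y_mill time = 3, y_inspection = 4.
Shadow price of mill time = 3.

3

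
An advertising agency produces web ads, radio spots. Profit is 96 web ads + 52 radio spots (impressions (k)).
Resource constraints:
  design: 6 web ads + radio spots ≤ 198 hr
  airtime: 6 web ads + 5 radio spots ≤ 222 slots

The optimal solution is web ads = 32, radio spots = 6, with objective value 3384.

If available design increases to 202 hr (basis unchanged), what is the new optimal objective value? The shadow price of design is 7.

3412

Δb = 4, so new z* = 3384 + (7)·(4) = 3384 + 28 = 3412.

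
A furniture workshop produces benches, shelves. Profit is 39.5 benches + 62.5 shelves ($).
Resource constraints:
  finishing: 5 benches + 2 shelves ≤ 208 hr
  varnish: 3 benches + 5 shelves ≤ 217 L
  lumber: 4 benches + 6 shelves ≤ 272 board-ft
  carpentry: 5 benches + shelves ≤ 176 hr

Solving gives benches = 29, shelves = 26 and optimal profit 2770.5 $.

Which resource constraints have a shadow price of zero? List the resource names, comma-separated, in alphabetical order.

finishing: 197/208 (slack 11)
varnish: 217/217 (binding)
lumber: 272/272 (binding)
carpentry: 171/176 (slack 5)
By complementary slackness, a constraint with positive slack has shadow price 0 → carpentry, finishing.

carpentry, finishing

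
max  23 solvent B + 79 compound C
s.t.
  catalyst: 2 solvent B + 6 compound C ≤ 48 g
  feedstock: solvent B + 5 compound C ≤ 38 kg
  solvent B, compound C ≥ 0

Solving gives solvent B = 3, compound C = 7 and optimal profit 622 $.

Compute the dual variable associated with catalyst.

9

Both catalyst and feedstock are binding at x*.
Dual feasibility on the basic columns requires 2·y_catalyst + 1·y_feedstock = 23, 6·y_catalyst + 5·y_feedstock = 79.
→ y_catalyst = 9 and y_feedstock = 5.
Shadow price of catalyst = 9.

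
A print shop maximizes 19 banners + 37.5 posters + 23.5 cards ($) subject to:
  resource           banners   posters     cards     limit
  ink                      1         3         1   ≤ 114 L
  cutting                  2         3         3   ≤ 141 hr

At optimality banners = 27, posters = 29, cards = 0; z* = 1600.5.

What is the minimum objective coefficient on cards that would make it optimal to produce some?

25.5

At the optimum: ink uses 114 of 114 (binding); cutting uses 141 of 141 (binding).
The binding rows give the dual system: 1·y_ink + 2·y_cutting = 19 and 3·y_ink + 3·y_cutting = 37.5.
Solving: y_ink = 6, y_cutting = 6.5.
cards enters the basis when its profit ≥ yᵀa₃ = 6·1 + 6.5·3 = 25.5.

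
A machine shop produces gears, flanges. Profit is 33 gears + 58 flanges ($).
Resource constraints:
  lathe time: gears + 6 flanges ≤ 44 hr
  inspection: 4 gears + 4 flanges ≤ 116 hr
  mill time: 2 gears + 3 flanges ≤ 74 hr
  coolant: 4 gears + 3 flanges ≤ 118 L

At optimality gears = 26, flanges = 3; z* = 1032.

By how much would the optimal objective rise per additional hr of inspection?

7

At the optimum: lathe time uses 44 of 44 (binding); inspection uses 116 of 116 (binding); mill time uses 61 of 74 (slack = 13); coolant uses 113 of 118 (slack = 5).
Since mill time, coolant are not tight, their duals are 0.
The binding rows give the dual system: 1·y_lathe time + 4·y_inspection = 33 and 6·y_lathe time + 4·y_inspection = 58.
Solving: y_lathe time = 5, y_inspection = 7.
Shadow price of inspection = 7.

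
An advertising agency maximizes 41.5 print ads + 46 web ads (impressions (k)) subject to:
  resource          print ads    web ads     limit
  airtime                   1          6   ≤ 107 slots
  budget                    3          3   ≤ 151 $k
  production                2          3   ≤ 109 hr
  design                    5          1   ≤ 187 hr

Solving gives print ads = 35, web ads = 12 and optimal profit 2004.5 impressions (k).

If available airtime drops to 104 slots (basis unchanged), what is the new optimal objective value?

1985

Binding: airtime and design. Non-binding: budget (10 unused), production (3 unused).
Since budget, production are not tight, their duals are 0.
From A_Bᵀ y = c: 1·y_airtime + 5·y_design = 41.5; 6·y_airtime + 1·y_design = 46.
→ y_airtime = 6.5 and y_design = 7.
Δz = y_airtime·Δb = 6.5 × (-3) = -19.5, so new z* = 2004.5 − 19.5 = 1985.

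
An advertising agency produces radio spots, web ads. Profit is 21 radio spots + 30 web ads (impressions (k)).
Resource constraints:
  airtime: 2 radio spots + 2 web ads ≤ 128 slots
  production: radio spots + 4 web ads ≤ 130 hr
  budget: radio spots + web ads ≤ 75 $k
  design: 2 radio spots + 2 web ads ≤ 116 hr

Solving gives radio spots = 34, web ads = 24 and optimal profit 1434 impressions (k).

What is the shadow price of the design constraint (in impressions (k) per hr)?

9

Binding: production and design. Non-binding: airtime (12 unused), budget (17 unused).
Slack constraints have shadow price 0 (complementary slackness).
From A_Bᵀ y = c: 1·y_production + 2·y_design = 21; 4·y_production + 2·y_design = 30.
Solving: y_production = 3, y_design = 9.
Shadow price of design = 9.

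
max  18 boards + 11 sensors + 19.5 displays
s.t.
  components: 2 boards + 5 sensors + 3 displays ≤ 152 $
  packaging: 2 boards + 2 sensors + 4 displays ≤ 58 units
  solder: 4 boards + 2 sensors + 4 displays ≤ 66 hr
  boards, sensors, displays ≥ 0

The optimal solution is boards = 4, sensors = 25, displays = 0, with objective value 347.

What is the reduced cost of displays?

-2.5

Check each constraint at x*: components 133/152 (slack 19); packaging 58/58 (tight); solder 66/66 (tight).
Since components is not tight, its dual is 0.
The binding rows give the dual system: 2·y_packaging + 4·y_solder = 18 and 2·y_packaging + 2·y_solder = 11.
This yields shadow prices y_packaging = 2, y_solder = 3.5.
Reduced cost of displays: c₃ − yᵀa₃ = 19.5 − (2·4 + 3.5·4) = 19.5 − 22 = -2.5.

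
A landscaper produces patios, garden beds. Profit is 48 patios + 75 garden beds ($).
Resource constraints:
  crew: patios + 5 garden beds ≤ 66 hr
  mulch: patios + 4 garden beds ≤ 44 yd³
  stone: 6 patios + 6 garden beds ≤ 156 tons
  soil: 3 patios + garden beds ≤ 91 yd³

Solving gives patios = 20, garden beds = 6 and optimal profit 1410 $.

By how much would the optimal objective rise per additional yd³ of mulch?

9

Binding: mulch and stone. Non-binding: crew (16 unused), soil (25 unused).
Slack constraints have shadow price 0 (complementary slackness).
From A_Bᵀ y = c: 1·y_mulch + 6·y_stone = 48; 4·y_mulch + 6·y_stone = 75.
This yields shadow prices y_mulch = 9, y_stone = 6.5.
Shadow price of mulch = 9.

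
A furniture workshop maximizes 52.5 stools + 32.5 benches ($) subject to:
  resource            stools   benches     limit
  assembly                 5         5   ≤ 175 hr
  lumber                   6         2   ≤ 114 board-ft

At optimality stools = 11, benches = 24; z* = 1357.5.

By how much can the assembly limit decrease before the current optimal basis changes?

Binding constraints: assembly, lumber. The basis is B = [[5,5],[6,2]] with det -20.
Per unit decrease in assembly, x* moves by d = (0.1, -0.3).
The basis stays optimal until benches reaches 0; allowable decrease = 80 hr.

80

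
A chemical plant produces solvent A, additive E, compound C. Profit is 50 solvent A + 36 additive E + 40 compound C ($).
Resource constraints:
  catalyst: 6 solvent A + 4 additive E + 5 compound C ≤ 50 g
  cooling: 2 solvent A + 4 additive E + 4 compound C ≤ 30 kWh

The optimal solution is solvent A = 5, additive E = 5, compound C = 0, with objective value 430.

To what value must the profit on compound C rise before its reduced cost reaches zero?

Check each constraint at x*: catalyst 50/50 (tight); cooling 30/30 (tight).
From A_Bᵀ y = c: 6·y_catalyst + 2·y_cooling = 50; 4·y_catalyst + 4·y_cooling = 36.
This yields shadow prices y_catalyst = 8, y_cooling = 1.
compound C enters the basis when its profit ≥ yᵀa₃ = 8·5 + 1·4 = 44.

44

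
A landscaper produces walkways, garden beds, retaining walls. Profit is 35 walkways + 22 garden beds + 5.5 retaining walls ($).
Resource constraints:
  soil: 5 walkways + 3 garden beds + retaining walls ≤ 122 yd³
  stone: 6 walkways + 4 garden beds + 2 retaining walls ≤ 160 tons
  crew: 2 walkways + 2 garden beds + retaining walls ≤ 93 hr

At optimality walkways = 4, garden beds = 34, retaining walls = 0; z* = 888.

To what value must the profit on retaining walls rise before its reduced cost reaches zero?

Binding: soil and stone. Non-binding: crew (17 unused).
Slack constraints have shadow price 0 (complementary slackness).
The binding rows give the dual system: 5·y_soil + 6·y_stone = 35 and 3·y_soil + 4·y_stone = 22.
Solving: y_soil = 4, y_stone = 2.5.
retaining walls enters the basis when its profit ≥ yᵀa₃ = 4·1 + 2.5·2 = 9.

9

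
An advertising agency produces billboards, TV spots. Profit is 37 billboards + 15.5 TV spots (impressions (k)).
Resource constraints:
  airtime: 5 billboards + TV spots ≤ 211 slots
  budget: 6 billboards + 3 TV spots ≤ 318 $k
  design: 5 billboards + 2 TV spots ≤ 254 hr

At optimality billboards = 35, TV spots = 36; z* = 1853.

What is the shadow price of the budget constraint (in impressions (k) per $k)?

Check each constraint at x*: airtime 211/211 (tight); budget 318/318 (tight); design 247/254 (slack 7).
By complementary slackness, y = 0 for the non-binding constraint.
From A_Bᵀ y = c: 5·y_airtime + 6·y_budget = 37; 1·y_airtime + 3·y_budget = 15.5.
→ y_airtime = 2 and y_budget = 4.5.
Shadow price of budget = 4.5.

4.5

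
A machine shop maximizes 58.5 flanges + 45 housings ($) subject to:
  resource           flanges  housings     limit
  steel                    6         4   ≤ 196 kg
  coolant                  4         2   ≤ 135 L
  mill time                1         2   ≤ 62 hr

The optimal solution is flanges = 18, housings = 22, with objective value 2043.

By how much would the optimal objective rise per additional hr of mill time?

4.5

Binding: steel and mill time. Non-binding: coolant (19 unused).
Since coolant is not tight, its dual is 0.
The binding rows give the dual system: 6·y_steel + 1·y_mill time = 58.5 and 4·y_steel + 2·y_mill time = 45.
This yields shadow prices y_steel = 9, y_mill time = 4.5.
Shadow price of mill time = 4.5.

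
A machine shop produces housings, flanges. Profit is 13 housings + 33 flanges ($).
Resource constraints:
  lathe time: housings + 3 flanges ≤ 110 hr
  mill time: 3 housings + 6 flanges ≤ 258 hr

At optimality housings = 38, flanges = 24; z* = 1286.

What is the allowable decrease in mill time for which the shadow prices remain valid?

38

Binding constraints: lathe time, mill time. The basis is B = [[1,3],[3,6]] with det -3.
Per unit decrease in mill time, x* moves by d = (-1, 0.3333).
The basis stays optimal until housings reaches 0; allowable decrease = 38 hr.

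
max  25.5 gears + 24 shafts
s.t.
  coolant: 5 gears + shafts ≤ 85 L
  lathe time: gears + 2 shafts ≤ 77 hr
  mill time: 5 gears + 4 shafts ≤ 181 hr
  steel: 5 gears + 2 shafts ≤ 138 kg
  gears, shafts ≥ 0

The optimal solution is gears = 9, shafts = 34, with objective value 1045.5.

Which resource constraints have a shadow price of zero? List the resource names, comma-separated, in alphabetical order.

coolant, steel

coolant: 79/85 (slack 6)
lathe time: 77/77 (binding)
mill time: 181/181 (binding)
steel: 113/138 (slack 25)
By complementary slackness, a constraint with positive slack has shadow price 0 → coolant, steel.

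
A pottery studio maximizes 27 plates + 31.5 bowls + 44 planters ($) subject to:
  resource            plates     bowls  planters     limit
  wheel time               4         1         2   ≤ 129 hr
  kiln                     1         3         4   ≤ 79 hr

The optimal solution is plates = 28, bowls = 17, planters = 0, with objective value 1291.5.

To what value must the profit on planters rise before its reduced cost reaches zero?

45

Both wheel time and kiln are binding at x*.
From A_Bᵀ y = c: 4·y_wheel time + 1·y_kiln = 27; 1·y_wheel time + 3·y_kiln = 31.5.
Solving: y_wheel time = 4.5, y_kiln = 9.
planters enters the basis when its profit ≥ yᵀa₃ = 4.5·2 + 9·4 = 45.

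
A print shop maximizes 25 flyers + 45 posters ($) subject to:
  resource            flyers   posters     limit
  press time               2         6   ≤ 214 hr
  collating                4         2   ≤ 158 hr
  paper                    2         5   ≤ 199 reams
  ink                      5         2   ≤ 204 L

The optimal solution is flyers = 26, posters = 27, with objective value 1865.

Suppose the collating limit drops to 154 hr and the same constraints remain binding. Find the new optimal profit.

1853

Check each constraint at x*: press time 214/214 (tight); collating 158/158 (tight); paper 187/199 (slack 12); ink 184/204 (slack 20).
Slack constraints have shadow price 0 (complementary slackness).
Dual feasibility on the basic columns requires 2·y_press time + 4·y_collating = 25, 6·y_press time + 2·y_collating = 45.
→ y_press time = 6.5 and y_collating = 3.
Δz = y_collating·Δb = 3 × (-4) = -12, so new z* = 1865 − 12 = 1853.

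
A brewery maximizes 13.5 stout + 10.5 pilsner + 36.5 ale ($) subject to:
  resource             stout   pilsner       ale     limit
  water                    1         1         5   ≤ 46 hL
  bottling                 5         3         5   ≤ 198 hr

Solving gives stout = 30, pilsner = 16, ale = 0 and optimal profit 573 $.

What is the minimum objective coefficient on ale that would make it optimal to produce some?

Check each constraint at x*: water 46/46 (tight); bottling 198/198 (tight).
From A_Bᵀ y = c: 1·y_water + 5·y_bottling = 13.5; 1·y_water + 3·y_bottling = 10.5.
→ y_water = 6 and y_bottling = 1.5.
ale enters the basis when its profit ≥ yᵀa₃ = 6·5 + 1.5·5 = 37.5.

37.5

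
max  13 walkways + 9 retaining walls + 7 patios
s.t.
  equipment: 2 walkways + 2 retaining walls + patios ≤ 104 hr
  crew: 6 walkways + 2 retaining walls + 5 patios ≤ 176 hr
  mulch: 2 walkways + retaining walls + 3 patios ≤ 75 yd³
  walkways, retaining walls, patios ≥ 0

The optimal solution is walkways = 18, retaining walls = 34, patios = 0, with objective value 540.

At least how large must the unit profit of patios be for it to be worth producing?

Check each constraint at x*: equipment 104/104 (tight); crew 176/176 (tight); mulch 70/75 (slack 5).
Since mulch is not tight, its dual is 0.
From A_Bᵀ y = c: 2·y_equipment + 6·y_crew = 13; 2·y_equipment + 2·y_crew = 9.
This yields shadow prices y_equipment = 3.5, y_crew = 1.
patios enters the basis when its profit ≥ yᵀa₃ = 3.5·1 + 1·5 = 8.5.

8.5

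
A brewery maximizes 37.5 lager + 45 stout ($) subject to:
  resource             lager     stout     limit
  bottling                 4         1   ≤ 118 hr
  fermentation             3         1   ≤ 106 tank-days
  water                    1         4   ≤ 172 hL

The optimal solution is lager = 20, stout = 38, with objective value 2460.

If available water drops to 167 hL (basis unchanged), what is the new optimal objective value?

Check each constraint at x*: bottling 118/118 (tight); fermentation 98/106 (slack 8); water 172/172 (tight).
Since fermentation is not tight, its dual is 0.
The binding rows give the dual system: 4·y_bottling + 1·y_water = 37.5 and 1·y_bottling + 4·y_water = 45.
Solving: y_bottling = 7, y_water = 9.5.
Δz = y_water·Δb = 9.5 × (-5) = -47.5, so new z* = 2460 − 47.5 = 2412.5.

2412.5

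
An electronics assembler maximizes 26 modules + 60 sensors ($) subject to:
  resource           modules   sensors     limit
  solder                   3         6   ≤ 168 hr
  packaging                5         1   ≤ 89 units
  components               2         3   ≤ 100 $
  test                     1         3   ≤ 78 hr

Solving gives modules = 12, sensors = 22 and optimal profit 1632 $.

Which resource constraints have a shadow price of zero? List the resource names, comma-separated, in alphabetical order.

solder: 168/168 (binding)
packaging: 82/89 (slack 7)
components: 90/100 (slack 10)
test: 78/78 (binding)
By complementary slackness, a constraint with positive slack has shadow price 0 → components, packaging.

components, packaging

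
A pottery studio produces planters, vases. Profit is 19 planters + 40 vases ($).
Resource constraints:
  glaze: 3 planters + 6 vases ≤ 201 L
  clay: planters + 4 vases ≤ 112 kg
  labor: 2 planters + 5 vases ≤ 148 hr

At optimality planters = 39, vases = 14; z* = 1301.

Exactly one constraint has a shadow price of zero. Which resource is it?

clay

glaze: 201/201 (binding)
clay: 95/112 (slack 17)
labor: 148/148 (binding)
By complementary slackness, a constraint with positive slack has shadow price 0 → clay.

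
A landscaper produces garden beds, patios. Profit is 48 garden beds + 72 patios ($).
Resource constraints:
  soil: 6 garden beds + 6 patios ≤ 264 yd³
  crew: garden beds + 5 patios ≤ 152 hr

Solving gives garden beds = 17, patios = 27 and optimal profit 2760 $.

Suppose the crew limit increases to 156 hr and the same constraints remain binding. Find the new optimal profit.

2784

Both soil and crew are binding at x*.
Dual feasibility on the basic columns requires 6·y_soil + 1·y_crew = 48, 6·y_soil + 5·y_crew = 72.
This yields shadow prices y_soil = 7, y_crew = 6.
Δz = y_crew·Δb = 6 × (4) = 24, so new z* = 2760 + 24 = 2784.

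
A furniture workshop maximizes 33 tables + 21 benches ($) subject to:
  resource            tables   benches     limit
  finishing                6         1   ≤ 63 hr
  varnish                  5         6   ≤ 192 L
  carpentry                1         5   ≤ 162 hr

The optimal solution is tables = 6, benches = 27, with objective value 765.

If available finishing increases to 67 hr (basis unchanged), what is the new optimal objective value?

777

At the optimum: finishing uses 63 of 63 (binding); varnish uses 192 of 192 (binding); carpentry uses 141 of 162 (slack = 21).
By complementary slackness, y = 0 for the non-binding constraint.
Dual feasibility on the basic columns requires 6·y_finishing + 5·y_varnish = 33, 1·y_finishing + 6·y_varnish = 21.
Solving: y_finishing = 3, y_varnish = 3.
Δz = y_finishing·Δb = 3 × (4) = 12, so new z* = 765 + 12 = 777.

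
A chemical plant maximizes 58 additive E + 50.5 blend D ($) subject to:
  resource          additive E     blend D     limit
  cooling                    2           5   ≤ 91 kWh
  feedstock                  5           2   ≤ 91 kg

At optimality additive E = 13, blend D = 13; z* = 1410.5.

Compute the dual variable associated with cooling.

6.5

Both cooling and feedstock are binding at x*.
The binding rows give the dual system: 2·y_cooling + 5·y_feedstock = 58 and 5·y_cooling + 2·y_feedstock = 50.5.
Solving: y_cooling = 6.5, y_feedstock = 9.
Shadow price of cooling = 6.5.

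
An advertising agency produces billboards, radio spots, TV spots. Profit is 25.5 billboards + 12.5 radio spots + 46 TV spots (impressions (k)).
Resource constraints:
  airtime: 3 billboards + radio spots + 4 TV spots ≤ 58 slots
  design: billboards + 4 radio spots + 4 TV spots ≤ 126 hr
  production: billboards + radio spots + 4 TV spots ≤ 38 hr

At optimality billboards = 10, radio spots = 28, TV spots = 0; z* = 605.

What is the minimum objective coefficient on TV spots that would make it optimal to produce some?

50

Check each constraint at x*: airtime 58/58 (tight); design 122/126 (slack 4); production 38/38 (tight).
By complementary slackness, y = 0 for the non-binding constraint.
Dual feasibility on the basic columns requires 3·y_airtime + 1·y_production = 25.5, 1·y_airtime + 1·y_production = 12.5.
→ y_airtime = 6.5 and y_production = 6.
TV spots enters the basis when its profit ≥ yᵀa₃ = 6.5·4 + 6·4 = 50.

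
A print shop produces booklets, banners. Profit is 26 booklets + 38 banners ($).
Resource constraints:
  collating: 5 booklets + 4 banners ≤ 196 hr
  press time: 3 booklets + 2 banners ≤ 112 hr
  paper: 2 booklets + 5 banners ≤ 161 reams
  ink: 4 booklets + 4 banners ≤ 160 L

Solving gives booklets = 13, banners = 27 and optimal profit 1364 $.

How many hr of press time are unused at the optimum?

19

press time used = 3·13 + 2·27 = 93; slack = 112 − 93 = 19.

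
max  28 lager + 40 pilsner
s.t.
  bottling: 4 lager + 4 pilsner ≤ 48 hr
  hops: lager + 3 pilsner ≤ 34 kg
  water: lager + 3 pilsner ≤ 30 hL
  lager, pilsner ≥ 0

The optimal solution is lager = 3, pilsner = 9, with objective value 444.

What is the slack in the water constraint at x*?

water used = 1·3 + 3·9 = 30; slack = 30 − 30 = 0.

0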